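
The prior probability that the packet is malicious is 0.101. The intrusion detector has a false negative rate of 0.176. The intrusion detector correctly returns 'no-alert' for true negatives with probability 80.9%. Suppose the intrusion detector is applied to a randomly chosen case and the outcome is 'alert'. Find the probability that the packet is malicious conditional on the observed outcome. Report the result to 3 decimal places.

Let H be the event that the packet is malicious. P(H) = 0.101, so P(¬H) = 0.899. With E the 'alert' result, P(E|H) = 0.824 and P(E|¬H) = 0.191.
P(E) = 0.824·0.101 + 0.191·0.899 = 0.083224 + 0.17171 = 0.25493.
By Bayes' theorem, P(H|E) = 0.083224 / 0.25493 = 0.326.

P(H | E) ≈ 0.326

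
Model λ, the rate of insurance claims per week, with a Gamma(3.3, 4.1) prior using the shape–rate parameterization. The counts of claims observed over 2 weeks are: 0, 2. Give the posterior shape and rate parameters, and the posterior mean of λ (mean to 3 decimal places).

Posterior: Gamma(shape=5.3, rate=6.1); mean ≈ 0.869

The Poisson likelihood adds the total count to the shape and the number of exposure periods to the rate. Here ∑xᵢ = 2 and n = 2, so shape 3.3→5.3 and rate 4.1→6.1.
E[λ | data] = 5.3/6.1 = 0.869.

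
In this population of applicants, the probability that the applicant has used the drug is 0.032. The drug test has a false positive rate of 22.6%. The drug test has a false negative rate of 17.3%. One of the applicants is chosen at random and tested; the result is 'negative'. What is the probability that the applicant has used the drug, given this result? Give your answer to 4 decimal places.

Let H be the event that the applicant has used the drug. P(H) = 0.032, so P(¬H) = 0.968. With E the 'negative' result, P(E|H) = 0.173 and P(E|¬H) = 0.774.
P(E) = 0.173·0.032 + 0.774·0.968 = 0.0055360 + 0.74923 = 0.75477.
By Bayes' theorem, P(H|E) = 0.0055360 / 0.75477 = 0.0073.

P(H | E) ≈ 0.0073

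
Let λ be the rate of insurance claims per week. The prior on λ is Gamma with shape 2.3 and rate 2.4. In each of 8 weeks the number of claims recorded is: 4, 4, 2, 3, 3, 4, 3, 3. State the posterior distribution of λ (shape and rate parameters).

Posterior: Gamma(shape=28.3, rate=10.4)

The Poisson likelihood adds the total count to the shape and the number of exposure periods to the rate. Here ∑xᵢ = 26 and n = 8, so shape 2.3→28.3 and rate 2.4→10.4.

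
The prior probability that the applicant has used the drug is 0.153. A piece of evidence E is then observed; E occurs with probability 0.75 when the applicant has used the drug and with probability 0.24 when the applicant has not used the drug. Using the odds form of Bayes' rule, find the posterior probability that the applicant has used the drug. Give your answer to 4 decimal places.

Prior odds = 0.153/(1−0.153) = 0.18064. In log-odds, ln(0.18064) = -1.7113.
Add log likelihood ratio: ln(3.1250) = 1.1394.
Posterior log-odds = -0.57183, so posterior odds = exp(-0.57183) = 0.56449. Converting, P(H|E) = 0.56449/1.5645 = 0.3608.

Posterior probability ≈ 0.3608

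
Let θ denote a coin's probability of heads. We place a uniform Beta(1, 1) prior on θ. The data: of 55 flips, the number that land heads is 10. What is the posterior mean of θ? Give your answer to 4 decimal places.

Posterior mean ≈ 0.1930

Observing 10 successes and 45 failures updates Beta(1, 1) by adding the success and failure counts to the two shape parameters: α = 1+10 = 11, β = 1+45 = 46.
Posterior mean = α/(α+β) = 11/57 = 0.1930.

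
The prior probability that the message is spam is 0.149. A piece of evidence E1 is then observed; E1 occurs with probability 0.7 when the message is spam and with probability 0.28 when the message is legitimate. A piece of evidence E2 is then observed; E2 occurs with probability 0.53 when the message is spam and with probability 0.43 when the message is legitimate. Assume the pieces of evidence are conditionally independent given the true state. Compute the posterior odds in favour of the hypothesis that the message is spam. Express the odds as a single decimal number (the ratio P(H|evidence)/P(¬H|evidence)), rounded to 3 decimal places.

Prior odds = 0.149/(1−0.149) = 0.17509.
Likelihood ratio for E1 = 0.7/0.28 = 2.5000.
Likelihood ratio for E2 = 0.53/0.43 = 1.2326.
Posterior odds = prior odds × LR₁ × LR₂ = 0.53952.

Posterior odds ≈ 0.540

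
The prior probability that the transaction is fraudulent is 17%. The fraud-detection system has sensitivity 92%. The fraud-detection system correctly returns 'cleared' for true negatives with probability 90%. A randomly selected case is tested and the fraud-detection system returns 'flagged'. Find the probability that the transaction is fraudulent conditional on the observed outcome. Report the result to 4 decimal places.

Write H for 'the transaction is fraudulent'. Prior odds H:¬H = 0.17/0.83 = 0.20482. For the 'flagged' outcome, the likelihood ratio is 0.92/0.1 = 9.2000.
Posterior odds = 0.20482 × 9.2000 = 1.8843, so P(H|E) = 1.8843/(1+1.8843) = 0.6533.

P(H | E) ≈ 0.6533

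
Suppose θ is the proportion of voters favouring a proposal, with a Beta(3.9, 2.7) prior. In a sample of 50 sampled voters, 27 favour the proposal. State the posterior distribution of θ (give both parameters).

Posterior: Beta(30.9, 25.7)

The binomial likelihood is conjugate to the Beta prior: with 27 successes and 23 failures, the posterior is Beta(3.9+27, 2.7+23) = Beta(30.9, 25.7).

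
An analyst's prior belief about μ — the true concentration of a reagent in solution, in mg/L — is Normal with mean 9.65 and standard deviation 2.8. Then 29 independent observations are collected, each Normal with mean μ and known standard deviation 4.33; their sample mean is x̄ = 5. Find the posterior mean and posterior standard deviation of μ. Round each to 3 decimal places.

With known σ, the Normal prior is conjugate. Weight on the data is w = (n/σ²)/(n/σ² + 1/τ₀²) = 1.54676/(1.54676+0.127551) = 0.92382.
Posterior mean = w·x̄ + (1−w)·μ₀ = 0.92382·5 + 0.076181·9.65 = 5.354. Posterior variance = 1/(1.54676+0.127551) = 0.597262, so SD = 0.773.

Posterior mean ≈ 5.354; posterior SD ≈ 0.773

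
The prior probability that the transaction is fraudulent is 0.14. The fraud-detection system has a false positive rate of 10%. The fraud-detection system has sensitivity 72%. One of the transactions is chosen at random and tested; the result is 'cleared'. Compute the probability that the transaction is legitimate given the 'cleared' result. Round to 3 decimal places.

Let H be the event that the transaction is fraudulent. P(H) = 0.14, so P(¬H) = 0.86. With E the 'cleared' result, P(E|H) = 0.28 and P(E|¬H) = 0.9.
P(E) = 0.28·0.14 + 0.9·0.86 = 0.039200 + 0.77400 = 0.81320.
By Bayes' theorem, P(H|E) = 0.039200 / 0.81320 = 0.048. Hence P(¬H|E) = 1 − 0.048 = 0.952.

P(¬H | E) ≈ 0.952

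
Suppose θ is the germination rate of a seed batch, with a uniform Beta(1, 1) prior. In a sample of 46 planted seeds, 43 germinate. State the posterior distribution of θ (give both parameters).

Posterior: Beta(44, 4)

Observing 43 successes and 3 failures updates Beta(1, 1) by adding the success and failure counts to the two shape parameters: α = 1+43 = 44, β = 1+3 = 4.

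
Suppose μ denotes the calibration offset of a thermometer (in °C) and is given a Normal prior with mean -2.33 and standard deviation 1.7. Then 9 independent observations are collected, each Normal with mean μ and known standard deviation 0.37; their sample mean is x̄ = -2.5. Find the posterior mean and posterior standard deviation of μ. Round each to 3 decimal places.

Prior precision 1/τ₀² = 1/1.7² = 0.346021; data precision n/σ² = 9/0.37² = 65.7414.
Posterior precision = 0.346021 + 65.7414 = 66.0874, giving posterior SD = 1/√66.0874 = 0.123.
Posterior mean = (0.346021·-2.33 + 65.7414·-2.5) / 66.0874 = -2.499.

Posterior mean ≈ -2.499; posterior SD ≈ 0.123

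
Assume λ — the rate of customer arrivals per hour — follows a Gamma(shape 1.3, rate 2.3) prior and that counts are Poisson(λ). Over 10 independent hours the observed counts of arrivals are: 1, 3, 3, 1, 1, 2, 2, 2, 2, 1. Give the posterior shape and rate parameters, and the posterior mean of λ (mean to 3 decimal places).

Posterior: Gamma(shape=19.3, rate=12.3); mean ≈ 1.569

Total count ∑xᵢ = 18 over n = 10 hours.
Gamma is conjugate to the Poisson likelihood: posterior is Gamma(shape = 1.3+18 = 19.3, rate = 2.3+10 = 12.3).
E[λ | data] = 19.3/12.3 = 1.569.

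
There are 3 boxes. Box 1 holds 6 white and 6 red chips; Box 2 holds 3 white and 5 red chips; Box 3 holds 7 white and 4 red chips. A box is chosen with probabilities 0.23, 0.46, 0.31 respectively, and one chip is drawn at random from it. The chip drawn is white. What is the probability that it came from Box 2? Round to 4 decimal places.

P(white|Box 1) = 0.5; P(white|Box 2) = 0.375; P(white|Box 3) = 0.6364.
Prior × likelihood for each source: 0.23·0.5=0.1150, 0.46·0.375=0.1725, 0.31·0.6364=0.1973. Summing gives P(white) = 0.48477.
P(Box 2 | white) = 0.1725 / 0.48477 = 0.3558.

Posterior probability ≈ 0.3558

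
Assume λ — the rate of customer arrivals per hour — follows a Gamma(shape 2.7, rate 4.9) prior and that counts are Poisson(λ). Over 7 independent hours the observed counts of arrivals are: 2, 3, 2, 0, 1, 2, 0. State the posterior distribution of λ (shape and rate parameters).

Posterior: Gamma(shape=12.7, rate=11.9)

The Poisson likelihood adds the total count to the shape and the number of exposure periods to the rate. Here ∑xᵢ = 10 and n = 7, so shape 2.7→12.7 and rate 4.9→11.9.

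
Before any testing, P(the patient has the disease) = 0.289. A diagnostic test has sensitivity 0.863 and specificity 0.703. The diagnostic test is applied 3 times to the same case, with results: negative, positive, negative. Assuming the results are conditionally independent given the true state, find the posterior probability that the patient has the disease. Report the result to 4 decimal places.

Posterior P(H) ≈ 0.0429

Let H be the event that the patient has the disease; start with P(H) = 0.289. P('positive'|H) = 0.863, P('positive'|¬H) = 0.297.
Update on result 1 ('negative'): P(H) ← 0.137·0.2890 / (0.137·0.2890 + 0.703·0.7110) = 0.039593/0.53943 = 0.0734.
Update on result 2 ('positive'): P(H) ← 0.863·0.0734 / (0.863·0.0734 + 0.297·0.9266) = 0.063343/0.33854 = 0.1871.
Update on result 3 ('negative'): P(H) ← 0.137·0.1871 / (0.137·0.1871 + 0.703·0.8129) = 0.025633/0.59710 = 0.0429.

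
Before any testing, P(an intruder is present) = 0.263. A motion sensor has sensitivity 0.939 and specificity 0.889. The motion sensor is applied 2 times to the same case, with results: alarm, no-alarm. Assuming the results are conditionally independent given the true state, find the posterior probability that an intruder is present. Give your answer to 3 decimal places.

With H the event that an intruder is present, the joint likelihood of the observed sequence is P(data|H) = 0.939·0.061 = 0.057279 and P(data|¬H) = 0.111·0.889 = 0.098679.
Bayes: P(H|data) = 0.263·0.057279 / (0.263·0.057279 + 0.737·0.098679) = 0.015064/0.087791 = 0.1716.

Posterior P(H) ≈ 0.172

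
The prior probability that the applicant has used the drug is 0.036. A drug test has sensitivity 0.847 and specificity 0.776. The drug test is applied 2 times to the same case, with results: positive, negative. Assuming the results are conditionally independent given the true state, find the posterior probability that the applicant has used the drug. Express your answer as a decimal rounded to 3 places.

Posterior P(H) ≈ 0.027

Let H be the event that the applicant has used the drug; start with P(H) = 0.036. P('positive'|H) = 0.847, P('positive'|¬H) = 0.224.
Update on result 1 ('positive'): P(H) ← 0.847·0.0360 / (0.847·0.0360 + 0.224·0.9640) = 0.030492/0.24643 = 0.1237.
Update on result 2 ('negative'): P(H) ← 0.153·0.1237 / (0.153·0.1237 + 0.776·0.8763) = 0.018932/0.69891 = 0.0271.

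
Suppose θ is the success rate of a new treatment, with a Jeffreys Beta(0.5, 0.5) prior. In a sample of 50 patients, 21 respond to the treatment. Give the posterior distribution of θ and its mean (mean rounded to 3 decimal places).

Observing 21 successes and 29 failures updates Beta(0.5, 0.5) by adding the success and failure counts to the two shape parameters: α = 0.5+21 = 21.5, β = 0.5+29 = 29.5.
E[θ | data] = 21.5/(21.5+29.5) = 0.422.

Posterior: Beta(21.5, 29.5); mean ≈ 0.422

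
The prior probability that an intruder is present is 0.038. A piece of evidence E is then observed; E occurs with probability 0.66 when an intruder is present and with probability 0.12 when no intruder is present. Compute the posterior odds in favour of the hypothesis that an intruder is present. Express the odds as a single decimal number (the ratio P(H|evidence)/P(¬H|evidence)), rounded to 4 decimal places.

Posterior odds ≈ 0.2173

Prior odds = 0.038/(1−0.038) = 0.039501. In log-odds, ln(0.039501) = -3.2314.
Add log likelihood ratio: ln(5.5000) = 1.7047.
Posterior log-odds = -1.5267, so posterior odds = exp(-1.5267) = 0.21726.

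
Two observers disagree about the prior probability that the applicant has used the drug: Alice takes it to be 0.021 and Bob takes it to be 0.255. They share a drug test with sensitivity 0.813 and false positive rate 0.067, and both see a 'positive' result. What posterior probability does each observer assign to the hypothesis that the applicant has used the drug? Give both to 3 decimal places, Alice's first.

Alice: 0.207; Bob: 0.806

The likelihood ratio for a 'positive' result is 0.813/0.067 = 12.134.
Alice: prior odds 0.021/0.979 = 0.021450; posterior odds 0.26029; posterior probability 0.207.
Bob: prior odds 0.255/0.745 = 0.34228; posterior odds 4.1534; posterior probability 0.806.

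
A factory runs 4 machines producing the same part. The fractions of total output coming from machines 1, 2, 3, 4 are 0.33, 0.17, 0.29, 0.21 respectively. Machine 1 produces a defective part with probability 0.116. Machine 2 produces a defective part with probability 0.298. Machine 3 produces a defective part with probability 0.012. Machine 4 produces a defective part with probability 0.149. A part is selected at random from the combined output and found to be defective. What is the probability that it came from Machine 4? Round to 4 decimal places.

Tabulate prior·likelihood by source: [1] prior 0.33, lik 0.116, product 0.03828; [2] prior 0.17, lik 0.298, product 0.05066; [3] prior 0.29, lik 0.012, product 0.003480; [4] prior 0.21, lik 0.149, product 0.03129.
Normalizing constant = 0.12371; the posterior for Machine 4 is its product over the sum, 0.03129/0.12371 = 0.2529.

Posterior probability ≈ 0.2529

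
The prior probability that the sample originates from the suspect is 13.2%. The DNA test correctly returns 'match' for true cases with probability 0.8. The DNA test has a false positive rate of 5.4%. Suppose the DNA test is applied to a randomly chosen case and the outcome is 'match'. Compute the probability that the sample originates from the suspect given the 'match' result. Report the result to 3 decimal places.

Write H for 'the sample originates from the suspect'. Prior odds H:¬H = 0.132/0.868 = 0.15207. For the 'match' outcome, the likelihood ratio is 0.8/0.054 = 14.815.
Posterior odds = 0.15207 × 14.815 = 2.2529, so P(H|E) = 2.2529/(1+2.2529) = 0.693.

P(H | E) ≈ 0.693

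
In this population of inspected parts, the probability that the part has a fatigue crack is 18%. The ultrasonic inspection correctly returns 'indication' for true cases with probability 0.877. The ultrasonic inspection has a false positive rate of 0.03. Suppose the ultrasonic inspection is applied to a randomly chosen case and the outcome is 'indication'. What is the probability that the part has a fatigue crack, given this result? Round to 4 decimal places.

P(H | E) ≈ 0.8652

Write H for 'the part has a fatigue crack'. Prior odds H:¬H = 0.18/0.82 = 0.21951. For the 'indication' outcome, the likelihood ratio is 0.877/0.03 = 29.233.
Posterior odds = 0.21951 × 29.233 = 6.4171, so P(H|E) = 6.4171/(1+6.4171) = 0.8652.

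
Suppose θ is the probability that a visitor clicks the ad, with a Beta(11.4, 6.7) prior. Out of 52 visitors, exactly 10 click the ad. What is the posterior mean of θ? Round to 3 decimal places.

Observing 10 successes and 42 failures updates Beta(11.4, 6.7) by adding the success and failure counts to the two shape parameters: α = 11.4+10 = 21.4, β = 6.7+42 = 48.7.
E[θ | data] = 21.4/(21.4+48.7) = 0.305.

Posterior mean ≈ 0.305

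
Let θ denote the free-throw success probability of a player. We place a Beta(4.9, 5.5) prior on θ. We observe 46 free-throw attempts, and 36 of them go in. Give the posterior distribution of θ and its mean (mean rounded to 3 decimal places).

Posterior: Beta(40.9, 15.5); mean ≈ 0.725

The binomial likelihood is conjugate to the Beta prior: with 36 successes and 10 failures, the posterior is Beta(4.9+36, 5.5+10) = Beta(40.9, 15.5).
Posterior mean = α/(α+β) = 40.9/56.4 = 0.725.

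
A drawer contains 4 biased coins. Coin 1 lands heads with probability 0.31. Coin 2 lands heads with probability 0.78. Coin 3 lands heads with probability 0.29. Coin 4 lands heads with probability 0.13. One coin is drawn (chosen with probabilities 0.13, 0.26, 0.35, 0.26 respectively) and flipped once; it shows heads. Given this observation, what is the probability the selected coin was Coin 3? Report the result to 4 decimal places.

Tabulate prior·likelihood by source: [1] prior 0.13, lik 0.31, product 0.04030; [2] prior 0.26, lik 0.78, product 0.2028; [3] prior 0.35, lik 0.29, product 0.1015; [4] prior 0.26, lik 0.13, product 0.03380.
Normalizing constant = 0.37840; the posterior for Coin 3 is its product over the sum, 0.1015/0.37840 = 0.2682.

Posterior probability ≈ 0.2682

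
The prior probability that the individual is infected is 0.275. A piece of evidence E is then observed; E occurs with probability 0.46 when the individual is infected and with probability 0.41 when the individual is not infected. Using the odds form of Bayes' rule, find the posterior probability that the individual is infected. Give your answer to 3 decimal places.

Posterior probability ≈ 0.299

Prior odds = 0.275/(1−0.275) = 0.37931.
Likelihood ratio for E = 0.46/0.41 = 1.1220.
Posterior odds = prior odds × LR = 0.42557.
Posterior probability = odds/(1+odds) = 0.42557/1.4256 = 0.299.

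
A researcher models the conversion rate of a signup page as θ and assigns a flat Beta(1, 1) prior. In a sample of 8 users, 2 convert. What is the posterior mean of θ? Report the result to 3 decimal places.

Posterior mean ≈ 0.300

The binomial likelihood is conjugate to the Beta prior: with 2 successes and 6 failures, the posterior is Beta(1+2, 1+6) = Beta(3, 7).
E[θ | data] = 3/(3+7) = 0.300.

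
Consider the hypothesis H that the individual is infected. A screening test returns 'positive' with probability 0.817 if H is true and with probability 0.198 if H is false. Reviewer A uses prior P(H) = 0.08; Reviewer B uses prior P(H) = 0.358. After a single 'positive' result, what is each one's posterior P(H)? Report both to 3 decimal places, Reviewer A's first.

The likelihood ratio for a 'positive' result is 0.817/0.198 = 4.1263.
Reviewer A: prior odds 0.08/0.92 = 0.086957; posterior odds 0.35881; posterior probability 0.264.
Reviewer B: prior odds 0.358/0.642 = 0.55763; posterior odds 2.3009; posterior probability 0.697.

Reviewer A: 0.264; Reviewer B: 0.697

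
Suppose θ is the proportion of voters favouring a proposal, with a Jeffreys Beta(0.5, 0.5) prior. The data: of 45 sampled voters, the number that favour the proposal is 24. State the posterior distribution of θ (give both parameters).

The binomial likelihood is conjugate to the Beta prior: with 24 successes and 21 failures, the posterior is Beta(0.5+24, 0.5+21) = Beta(24.5, 21.5).

Posterior: Beta(24.5, 21.5)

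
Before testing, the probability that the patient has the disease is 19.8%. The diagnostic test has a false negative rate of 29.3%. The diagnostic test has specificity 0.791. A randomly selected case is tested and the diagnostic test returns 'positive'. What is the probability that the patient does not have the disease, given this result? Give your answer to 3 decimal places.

Let H be the event that the patient has the disease. P(H) = 0.198, so P(¬H) = 0.802. With E the 'positive' result, P(E|H) = 0.707 and P(E|¬H) = 0.209.
P(E) = 0.707·0.198 + 0.209·0.802 = 0.13999 + 0.16762 = 0.30760.
By Bayes' theorem, P(H|E) = 0.13999 / 0.30760 = 0.455. Hence P(¬H|E) = 1 − 0.455 = 0.545.

P(¬H | E) ≈ 0.545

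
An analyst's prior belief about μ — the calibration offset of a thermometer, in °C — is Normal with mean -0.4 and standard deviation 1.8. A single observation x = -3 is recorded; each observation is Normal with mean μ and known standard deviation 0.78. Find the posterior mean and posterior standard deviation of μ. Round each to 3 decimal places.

With known σ, the Normal prior is conjugate. Weight on the data is w = (n/σ²)/(n/σ² + 1/τ₀²) = 1.64366/(1.64366+0.308642) = 0.84191.
Posterior mean = w·x̄ + (1−w)·μ₀ = 0.84191·-3 + 0.15809·-0.4 = -2.589. Posterior variance = 1/(1.64366+0.308642) = 0.512217, so SD = 0.716.

Posterior mean ≈ -2.589; posterior SD ≈ 0.716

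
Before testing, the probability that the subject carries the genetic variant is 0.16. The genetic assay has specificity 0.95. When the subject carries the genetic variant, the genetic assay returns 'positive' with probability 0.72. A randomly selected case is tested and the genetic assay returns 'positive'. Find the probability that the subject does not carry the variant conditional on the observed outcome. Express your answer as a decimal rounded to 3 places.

Write H for 'the subject carries the genetic variant'. Prior odds H:¬H = 0.16/0.84 = 0.19048. For the 'positive' outcome, the likelihood ratio is 0.72/0.05 = 14.400.
Posterior odds = 0.19048 × 14.400 = 2.7429, so P(H|E) = 2.7429/(1+2.7429) = 0.733. Then P(¬H|E) = 1 − 0.733 = 0.267.

P(¬H | E) ≈ 0.267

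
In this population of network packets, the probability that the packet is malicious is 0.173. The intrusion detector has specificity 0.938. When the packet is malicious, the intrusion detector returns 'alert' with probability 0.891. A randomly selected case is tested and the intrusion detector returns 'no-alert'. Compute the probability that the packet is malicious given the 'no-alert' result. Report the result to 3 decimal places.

Write H for 'the packet is malicious'. Prior odds H:¬H = 0.173/0.827 = 0.20919. For the 'no-alert' outcome, the likelihood ratio is 0.109/0.938 = 0.11620.
Posterior odds = 0.20919 × 0.11620 = 0.024309, so P(H|E) = 0.024309/(1+0.024309) = 0.024.

P(H | E) ≈ 0.024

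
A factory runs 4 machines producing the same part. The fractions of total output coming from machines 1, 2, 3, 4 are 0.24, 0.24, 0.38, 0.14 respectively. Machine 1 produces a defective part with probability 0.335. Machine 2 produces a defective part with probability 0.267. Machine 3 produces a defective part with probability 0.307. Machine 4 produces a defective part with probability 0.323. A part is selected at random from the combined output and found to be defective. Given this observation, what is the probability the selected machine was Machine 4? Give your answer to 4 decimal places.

Posterior probability ≈ 0.1476

Tabulate prior·likelihood by source: [1] prior 0.24, lik 0.335, product 0.08040; [2] prior 0.24, lik 0.267, product 0.06408; [3] prior 0.38, lik 0.307, product 0.1167; [4] prior 0.14, lik 0.323, product 0.04522.
Normalizing constant = 0.30636; the posterior for Machine 4 is its product over the sum, 0.04522/0.30636 = 0.1476.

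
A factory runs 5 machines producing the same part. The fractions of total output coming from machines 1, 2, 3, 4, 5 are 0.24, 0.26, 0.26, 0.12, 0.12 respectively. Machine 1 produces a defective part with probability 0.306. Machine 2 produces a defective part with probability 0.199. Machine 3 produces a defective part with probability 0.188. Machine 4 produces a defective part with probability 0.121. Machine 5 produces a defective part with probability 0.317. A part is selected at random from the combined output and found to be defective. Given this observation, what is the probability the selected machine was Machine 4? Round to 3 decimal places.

Posterior probability ≈ 0.064

P(defective|M1) = 0.306; P(defective|M2) = 0.199; P(defective|M3) = 0.188; P(defective|M4) = 0.121; P(defective|M5) = 0.317.
Prior × likelihood for each source: 0.24·0.306=0.07344, 0.26·0.199=0.05174, 0.26·0.188=0.04888, 0.12·0.121=0.01452, 0.12·0.317=0.03804. Summing gives P(defective) = 0.22662.
P(Machine 4 | defective) = 0.01452 / 0.22662 = 0.064.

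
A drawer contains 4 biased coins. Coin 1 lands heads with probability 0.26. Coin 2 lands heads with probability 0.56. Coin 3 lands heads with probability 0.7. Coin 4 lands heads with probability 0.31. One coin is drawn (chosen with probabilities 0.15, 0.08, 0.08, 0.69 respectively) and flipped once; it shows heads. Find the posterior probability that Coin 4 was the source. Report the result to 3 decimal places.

P(heads|C1) = 0.26; P(heads|C2) = 0.56; P(heads|C3) = 0.7; P(heads|C4) = 0.31.
Prior × likelihood for each source: 0.15·0.26=0.03900, 0.08·0.56=0.04480, 0.08·0.7=0.05600, 0.69·0.31=0.2139. Summing gives P(heads) = 0.35370.
P(Coin 4 | heads) = 0.2139 / 0.35370 = 0.605.

Posterior probability ≈ 0.605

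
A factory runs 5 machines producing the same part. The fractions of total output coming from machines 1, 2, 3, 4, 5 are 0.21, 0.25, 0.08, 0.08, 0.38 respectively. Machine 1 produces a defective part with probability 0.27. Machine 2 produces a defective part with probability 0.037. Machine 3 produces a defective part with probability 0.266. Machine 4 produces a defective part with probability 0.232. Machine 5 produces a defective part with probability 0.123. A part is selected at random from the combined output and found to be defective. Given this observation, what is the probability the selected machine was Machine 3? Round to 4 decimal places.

Posterior probability ≈ 0.1395

Tabulate prior·likelihood by source: [1] prior 0.21, lik 0.27, product 0.05670; [2] prior 0.25, lik 0.037, product 0.009250; [3] prior 0.08, lik 0.266, product 0.02128; [4] prior 0.08, lik 0.232, product 0.01856; [5] prior 0.38, lik 0.123, product 0.04674.
Normalizing constant = 0.15253; the posterior for Machine 3 is its product over the sum, 0.02128/0.15253 = 0.1395.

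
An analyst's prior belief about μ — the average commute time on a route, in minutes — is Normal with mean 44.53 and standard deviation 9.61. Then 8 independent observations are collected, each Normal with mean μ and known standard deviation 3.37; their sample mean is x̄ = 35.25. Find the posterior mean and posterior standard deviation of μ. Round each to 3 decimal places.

With known σ, the Normal prior is conjugate. Weight on the data is w = (n/σ²)/(n/σ² + 1/τ₀²) = 0.704418/(0.704418+0.0108281) = 0.98486.
Posterior mean = w·x̄ + (1−w)·μ₀ = 0.98486·35.25 + 0.015139·44.53 = 35.390. Posterior variance = 1/(0.704418+0.0108281) = 1.39812, so SD = 1.182.

Posterior mean ≈ 35.390; posterior SD ≈ 1.182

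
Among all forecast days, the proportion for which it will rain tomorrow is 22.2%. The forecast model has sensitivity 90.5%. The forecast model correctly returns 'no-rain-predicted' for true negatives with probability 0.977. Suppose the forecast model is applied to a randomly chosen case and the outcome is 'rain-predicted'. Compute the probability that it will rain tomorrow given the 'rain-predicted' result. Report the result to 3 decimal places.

Write H for 'it will rain tomorrow'. Prior odds H:¬H = 0.222/0.778 = 0.28535. For the 'rain-predicted' outcome, the likelihood ratio is 0.905/0.023 = 39.348.
Posterior odds = 0.28535 × 39.348 = 11.228, so P(H|E) = 11.228/(1+11.228) = 0.918.

P(H | E) ≈ 0.918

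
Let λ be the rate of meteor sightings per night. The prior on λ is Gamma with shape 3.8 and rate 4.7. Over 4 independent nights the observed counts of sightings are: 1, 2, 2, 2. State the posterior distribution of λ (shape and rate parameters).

Total count ∑xᵢ = 7 over n = 4 nights.
Gamma is conjugate to the Poisson likelihood: posterior is Gamma(shape = 3.8+7 = 10.8, rate = 4.7+4 = 8.7).

Posterior: Gamma(shape=10.8, rate=8.7)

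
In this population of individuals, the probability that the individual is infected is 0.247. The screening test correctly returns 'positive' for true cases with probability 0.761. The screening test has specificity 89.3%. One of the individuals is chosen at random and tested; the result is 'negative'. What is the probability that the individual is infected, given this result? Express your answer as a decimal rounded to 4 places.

P(H | E) ≈ 0.0807

Write H for 'the individual is infected'. Prior odds H:¬H = 0.247/0.753 = 0.32802. For the 'negative' outcome, the likelihood ratio is 0.239/0.893 = 0.26764.
Posterior odds = 0.32802 × 0.26764 = 0.087791, so P(H|E) = 0.087791/(1+0.087791) = 0.0807.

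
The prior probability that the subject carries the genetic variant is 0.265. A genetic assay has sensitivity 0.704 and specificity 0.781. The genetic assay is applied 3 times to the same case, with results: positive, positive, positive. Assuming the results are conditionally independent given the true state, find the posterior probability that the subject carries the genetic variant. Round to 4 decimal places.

With H the event that the subject carries the genetic variant, the joint likelihood of the observed sequence is P(data|H) = 0.704·0.704·0.704 = 0.34891 and P(data|¬H) = 0.219·0.219·0.219 = 0.010503.
Bayes: P(H|data) = 0.265·0.34891 / (0.265·0.34891 + 0.735·0.010503) = 0.092462/0.10018 = 0.9229.

Posterior P(H) ≈ 0.9229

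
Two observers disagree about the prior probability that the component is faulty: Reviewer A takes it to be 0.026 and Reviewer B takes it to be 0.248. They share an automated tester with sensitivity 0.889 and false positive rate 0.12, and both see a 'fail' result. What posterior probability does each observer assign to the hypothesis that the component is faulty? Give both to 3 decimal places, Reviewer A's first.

Reviewer A: 0.165; Reviewer B: 0.710

P('+'|H) = 0.889, P('+'|¬H) = 0.12.
Reviewer A: numerator 0.889·0.026 = 0.023114; evidence = 0.023114+0.12·0.974 = 0.13999; posterior = 0.165.
Reviewer B: numerator 0.889·0.248 = 0.22047; evidence = 0.22047+0.12·0.752 = 0.31071; posterior = 0.710.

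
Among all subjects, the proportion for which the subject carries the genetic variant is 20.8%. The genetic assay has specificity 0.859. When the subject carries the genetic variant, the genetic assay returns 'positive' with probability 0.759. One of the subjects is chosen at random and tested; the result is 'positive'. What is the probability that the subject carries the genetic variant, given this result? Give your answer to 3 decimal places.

P(H | E) ≈ 0.586

Let H be the event that the subject carries the genetic variant. P(H) = 0.208, so P(¬H) = 0.792. With E the 'positive' result, P(E|H) = 0.759 and P(E|¬H) = 0.141.
P(E) = 0.759·0.208 + 0.141·0.792 = 0.15787 + 0.11167 = 0.26954.
By Bayes' theorem, P(H|E) = 0.15787 / 0.26954 = 0.586.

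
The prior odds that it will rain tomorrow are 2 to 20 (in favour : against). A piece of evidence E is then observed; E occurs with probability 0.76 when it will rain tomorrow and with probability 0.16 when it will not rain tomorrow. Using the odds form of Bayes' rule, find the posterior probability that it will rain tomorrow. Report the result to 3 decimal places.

Posterior probability ≈ 0.322

Prior odds = 2/20 = 0.10000. In log-odds, ln(0.10000) = -2.3026.
Add log likelihood ratio: ln(4.7500) = 1.5581.
Posterior log-odds = -0.74444, so posterior odds = exp(-0.74444) = 0.47500. Converting, P(H|E) = 0.47500/1.4750 = 0.322.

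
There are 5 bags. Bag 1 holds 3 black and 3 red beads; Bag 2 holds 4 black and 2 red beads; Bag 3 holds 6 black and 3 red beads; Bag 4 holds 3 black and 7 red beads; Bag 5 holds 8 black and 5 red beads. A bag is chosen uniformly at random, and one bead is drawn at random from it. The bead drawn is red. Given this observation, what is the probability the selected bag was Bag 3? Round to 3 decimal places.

Posterior probability ≈ 0.148

Tabulate prior·likelihood by source: [1] prior 0.2, lik 0.5, product 0.1000; [2] prior 0.2, lik 0.3333, product 0.06667; [3] prior 0.2, lik 0.3333, product 0.06667; [4] prior 0.2, lik 0.7, product 0.1400; [5] prior 0.2, lik 0.3846, product 0.07692.
Normalizing constant = 0.45026; the posterior for Bag 3 is its product over the sum, 0.06667/0.45026 = 0.148.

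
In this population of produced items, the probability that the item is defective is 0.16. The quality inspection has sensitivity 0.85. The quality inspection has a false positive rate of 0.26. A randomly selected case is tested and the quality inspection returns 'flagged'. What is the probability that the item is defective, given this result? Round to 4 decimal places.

Let H be the event that the item is defective. P(H) = 0.16, so P(¬H) = 0.84. With E the 'flagged' result, P(E|H) = 0.85 and P(E|¬H) = 0.26.
P(E) = 0.85·0.16 + 0.26·0.84 = 0.13600 + 0.21840 = 0.35440.
By Bayes' theorem, P(H|E) = 0.13600 / 0.35440 = 0.3837.

P(H | E) ≈ 0.3837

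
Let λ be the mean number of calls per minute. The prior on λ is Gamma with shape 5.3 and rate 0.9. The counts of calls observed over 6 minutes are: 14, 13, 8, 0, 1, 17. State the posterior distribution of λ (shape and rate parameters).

The Poisson likelihood adds the total count to the shape and the number of exposure periods to the rate. Here ∑xᵢ = 53 and n = 6, so shape 5.3→58.3 and rate 0.9→6.9.

Posterior: Gamma(shape=58.3, rate=6.9)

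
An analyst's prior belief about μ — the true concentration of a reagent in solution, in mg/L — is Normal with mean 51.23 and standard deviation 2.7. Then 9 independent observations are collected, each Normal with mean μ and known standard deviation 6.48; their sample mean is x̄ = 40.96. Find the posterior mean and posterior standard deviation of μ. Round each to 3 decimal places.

With known σ, the Normal prior is conjugate. Weight on the data is w = (n/σ²)/(n/σ² + 1/τ₀²) = 0.214335/(0.214335+0.137174) = 0.60976.
Posterior mean = w·x̄ + (1−w)·μ₀ = 0.60976·40.96 + 0.39024·51.23 = 44.968. Posterior variance = 1/(0.214335+0.137174) = 2.84488, so SD = 1.687.

Posterior mean ≈ 44.968; posterior SD ≈ 1.687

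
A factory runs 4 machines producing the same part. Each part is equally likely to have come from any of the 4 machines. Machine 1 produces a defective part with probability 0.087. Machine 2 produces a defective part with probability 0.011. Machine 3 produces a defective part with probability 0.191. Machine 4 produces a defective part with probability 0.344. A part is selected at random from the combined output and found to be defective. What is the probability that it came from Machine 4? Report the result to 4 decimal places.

Posterior probability ≈ 0.5434

P(defective|M1) = 0.087; P(defective|M2) = 0.011; P(defective|M3) = 0.191; P(defective|M4) = 0.344.
Prior × likelihood for each source: 0.25·0.087=0.02175, 0.25·0.011=0.002750, 0.25·0.191=0.04775, 0.25·0.344=0.08600. Summing gives P(defective) = 0.15825.
P(Machine 4 | defective) = 0.08600 / 0.15825 = 0.5434.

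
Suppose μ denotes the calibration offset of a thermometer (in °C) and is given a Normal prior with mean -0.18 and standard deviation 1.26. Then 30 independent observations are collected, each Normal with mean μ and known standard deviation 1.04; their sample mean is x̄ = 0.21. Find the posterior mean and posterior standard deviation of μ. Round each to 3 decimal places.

With known σ, the Normal prior is conjugate. Weight on the data is w = (n/σ²)/(n/σ² + 1/τ₀²) = 27.7367/(27.7367+0.629882) = 0.97779.
Posterior mean = w·x̄ + (1−w)·μ₀ = 0.97779·0.21 + 0.022205·-0.18 = 0.201. Posterior variance = 1/(27.7367+0.629882) = 0.0352528, so SD = 0.188.

Posterior mean ≈ 0.201; posterior SD ≈ 0.188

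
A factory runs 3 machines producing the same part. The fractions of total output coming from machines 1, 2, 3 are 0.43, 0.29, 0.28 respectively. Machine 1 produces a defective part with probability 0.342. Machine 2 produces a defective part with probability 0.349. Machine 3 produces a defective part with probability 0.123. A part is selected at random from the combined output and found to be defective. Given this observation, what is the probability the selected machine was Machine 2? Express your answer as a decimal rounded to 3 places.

Posterior probability ≈ 0.358

Tabulate prior·likelihood by source: [1] prior 0.43, lik 0.342, product 0.1471; [2] prior 0.29, lik 0.349, product 0.1012; [3] prior 0.28, lik 0.123, product 0.03444.
Normalizing constant = 0.28271; the posterior for Machine 2 is its product over the sum, 0.1012/0.28271 = 0.358.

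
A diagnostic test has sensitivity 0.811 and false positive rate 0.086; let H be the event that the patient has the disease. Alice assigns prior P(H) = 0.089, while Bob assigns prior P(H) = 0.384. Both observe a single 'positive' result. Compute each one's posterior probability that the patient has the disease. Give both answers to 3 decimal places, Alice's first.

Alice: 0.480; Bob: 0.855

The likelihood ratio for a 'positive' result is 0.811/0.086 = 9.4302.
Alice: prior odds 0.089/0.911 = 0.097695; posterior odds 0.92129; posterior probability 0.480.
Bob: prior odds 0.384/0.616 = 0.62338; posterior odds 5.8786; posterior probability 0.855.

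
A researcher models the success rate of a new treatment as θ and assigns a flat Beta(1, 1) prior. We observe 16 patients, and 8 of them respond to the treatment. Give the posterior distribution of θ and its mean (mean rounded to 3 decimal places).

Posterior: Beta(9, 9); mean ≈ 0.500

The binomial likelihood is conjugate to the Beta prior: with 8 successes and 8 failures, the posterior is Beta(1+8, 1+8) = Beta(9, 9).
Posterior mean = α/(α+β) = 9/18 = 0.500.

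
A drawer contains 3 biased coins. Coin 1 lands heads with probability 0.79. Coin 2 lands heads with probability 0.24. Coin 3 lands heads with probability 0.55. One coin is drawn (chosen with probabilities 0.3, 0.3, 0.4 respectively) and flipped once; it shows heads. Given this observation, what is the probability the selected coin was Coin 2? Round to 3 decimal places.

Posterior probability ≈ 0.136

P(heads|C1) = 0.79; P(heads|C2) = 0.24; P(heads|C3) = 0.55.
Prior × likelihood for each source: 0.3·0.79=0.2370, 0.3·0.24=0.07200, 0.4·0.55=0.2200. Summing gives P(heads) = 0.52900.
P(Coin 2 | heads) = 0.07200 / 0.52900 = 0.136.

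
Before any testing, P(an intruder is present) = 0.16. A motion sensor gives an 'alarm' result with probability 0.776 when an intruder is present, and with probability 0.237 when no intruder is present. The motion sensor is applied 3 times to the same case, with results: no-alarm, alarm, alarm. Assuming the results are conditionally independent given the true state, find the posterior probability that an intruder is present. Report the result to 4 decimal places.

Posterior P(H) ≈ 0.3748

Let H be the event that an intruder is present; start with P(H) = 0.16. P('alarm'|H) = 0.776, P('alarm'|¬H) = 0.237.
Update on result 1 ('no-alarm'): P(H) ← 0.224·0.1600 / (0.224·0.1600 + 0.763·0.8400) = 0.035840/0.67676 = 0.0530.
Update on result 2 ('alarm'): P(H) ← 0.776·0.0530 / (0.776·0.0530 + 0.237·0.9470) = 0.041096/0.26554 = 0.1548.
Update on result 3 ('alarm'): P(H) ← 0.776·0.1548 / (0.776·0.1548 + 0.237·0.8452) = 0.12009/0.32042 = 0.3748.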